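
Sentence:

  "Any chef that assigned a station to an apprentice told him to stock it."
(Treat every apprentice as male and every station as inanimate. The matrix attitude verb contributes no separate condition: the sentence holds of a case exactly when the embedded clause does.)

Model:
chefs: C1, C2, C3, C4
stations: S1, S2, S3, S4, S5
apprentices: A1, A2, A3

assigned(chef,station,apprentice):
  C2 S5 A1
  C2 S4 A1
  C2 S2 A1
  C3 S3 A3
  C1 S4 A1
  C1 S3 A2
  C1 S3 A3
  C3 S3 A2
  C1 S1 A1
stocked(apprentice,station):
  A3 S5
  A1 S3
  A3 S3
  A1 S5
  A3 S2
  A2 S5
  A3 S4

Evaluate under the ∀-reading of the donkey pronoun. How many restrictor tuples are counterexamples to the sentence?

6

"him" takes "an apprentice" as antecedent and "it" takes "a station"; both are donkey pronouns co-varying with the restrictor.
Strong reading: for every (c,s,a) with assigned(c,s,a), stocked(a,s).
Restrictor triples: (C1,S1,A1)→stocked(A1,S1) ✗  (C1,S3,A2)→stocked(A2,S3) ✗  (C1,S3,A3)→stocked(A3,S3) ✓  (C1,S4,A1)→stocked(A1,S4) ✗  (C2,S2,A1)→stocked(A1,S2) ✗  (C2,S4,A1)→stocked(A1,S4) ✗  (C2,S5,A1)→stocked(A1,S5) ✓  (C3,S3,A2)→stocked(A2,S3) ✗  (C3,S3,A3)→stocked(A3,S3) ✓
Counterexamples (restrictor triples failing the scope): 6.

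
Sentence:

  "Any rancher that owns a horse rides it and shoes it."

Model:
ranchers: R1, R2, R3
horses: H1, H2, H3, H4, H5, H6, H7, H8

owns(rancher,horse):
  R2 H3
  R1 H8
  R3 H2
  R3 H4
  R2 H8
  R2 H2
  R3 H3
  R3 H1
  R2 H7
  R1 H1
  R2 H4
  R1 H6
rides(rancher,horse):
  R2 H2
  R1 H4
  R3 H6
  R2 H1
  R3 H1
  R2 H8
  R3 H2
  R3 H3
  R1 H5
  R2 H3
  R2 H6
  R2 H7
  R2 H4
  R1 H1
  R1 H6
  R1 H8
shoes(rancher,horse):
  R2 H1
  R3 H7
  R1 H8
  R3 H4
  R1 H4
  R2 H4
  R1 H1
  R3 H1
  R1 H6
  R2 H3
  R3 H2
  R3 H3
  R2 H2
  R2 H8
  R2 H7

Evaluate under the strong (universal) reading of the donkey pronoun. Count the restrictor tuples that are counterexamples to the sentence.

1

"it" takes "a horse" as antecedent — a donkey pronoun bound across the clause boundary.
Strong reading: for every (r,h) with owns(r,h), rides(r,h) ∧ shoes(r,h).
Restrictor pairs: (R1,H1) ✓  (R1,H6) ✓  (R1,H8) ✓  (R2,H2) ✓  (R2,H3) ✓  (R2,H4) ✓  (R2,H7) ✓  (R2,H8) ✓  (R3,H1) ✓  (R3,H2) ✓  (R3,H3) ✓  (R3,H4) ✗
Counterexamples (restrictor pairs failing the scope): 1.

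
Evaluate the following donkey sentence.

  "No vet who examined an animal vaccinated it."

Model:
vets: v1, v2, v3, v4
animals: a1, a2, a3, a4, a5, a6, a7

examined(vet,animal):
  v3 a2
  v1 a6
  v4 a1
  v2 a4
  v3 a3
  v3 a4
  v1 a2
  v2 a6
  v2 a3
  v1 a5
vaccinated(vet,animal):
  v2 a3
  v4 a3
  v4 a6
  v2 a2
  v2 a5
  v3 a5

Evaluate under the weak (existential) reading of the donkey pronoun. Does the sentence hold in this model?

False

"it" takes "an animal" as antecedent — a donkey pronoun bound across the clause boundary.
Truth condition: for no (v,a) with examined(v,a) does vaccinated(v,a) hold.
Restrictor pairs — does the scope hold? (v1,a2):fails  (v1,a5):fails  (v1,a6):fails  (v2,a3):holds  (v2,a4):fails  (v2,a6):fails  (v3,a2):fails  (v3,a3):fails  (v3,a4):fails  (v4,a1):fails
Scope holds for 1 pair(s), so the sentence is false.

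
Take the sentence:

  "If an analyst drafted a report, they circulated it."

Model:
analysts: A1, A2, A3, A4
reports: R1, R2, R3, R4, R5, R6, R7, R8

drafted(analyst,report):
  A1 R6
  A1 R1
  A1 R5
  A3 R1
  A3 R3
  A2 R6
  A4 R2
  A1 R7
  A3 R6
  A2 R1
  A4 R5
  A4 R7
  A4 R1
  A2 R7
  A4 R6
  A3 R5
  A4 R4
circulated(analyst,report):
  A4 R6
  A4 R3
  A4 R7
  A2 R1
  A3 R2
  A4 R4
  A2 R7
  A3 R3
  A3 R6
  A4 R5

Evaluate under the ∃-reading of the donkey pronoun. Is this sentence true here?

False

"it" takes "a report" as antecedent — a donkey pronoun bound across the clause boundary.
Weak reading: every analyst a with some drafted-report has at least one drafted-report r such that circulated(a,r).
Per analyst: A1:✗  A2:✓  A3:✓  A4:✓
A1 has no witness among its drafted-reports.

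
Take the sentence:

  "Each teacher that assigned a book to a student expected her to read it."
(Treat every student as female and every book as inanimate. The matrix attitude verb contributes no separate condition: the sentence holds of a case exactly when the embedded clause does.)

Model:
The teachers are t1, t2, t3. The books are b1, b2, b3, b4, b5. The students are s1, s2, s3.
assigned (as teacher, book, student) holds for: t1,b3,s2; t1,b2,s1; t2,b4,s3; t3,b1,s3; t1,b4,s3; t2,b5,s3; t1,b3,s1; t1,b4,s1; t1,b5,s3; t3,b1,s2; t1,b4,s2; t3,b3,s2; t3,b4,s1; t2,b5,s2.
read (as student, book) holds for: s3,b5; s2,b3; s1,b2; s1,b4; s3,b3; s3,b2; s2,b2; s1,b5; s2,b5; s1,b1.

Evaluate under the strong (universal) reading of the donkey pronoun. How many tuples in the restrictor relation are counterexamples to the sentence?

"her" takes "a student" as antecedent and "it" takes "a book"; both are donkey pronouns co-varying with the restrictor.
Strong reading: for every (t,b,s) with assigned(t,b,s), read(s,b).
Restrictor triples: (t1,b2,s1)→read(s1,b2) ✓  (t1,b3,s1)→read(s1,b3) ✗  (t1,b3,s2)→read(s2,b3) ✓  (t1,b4,s1)→read(s1,b4) ✓  (t1,b4,s2)→read(s2,b4) ✗  (t1,b4,s3)→read(s3,b4) ✗  (t1,b5,s3)→read(s3,b5) ✓  (t2,b4,s3)→read(s3,b4) ✗  (t2,b5,s2)→read(s2,b5) ✓  (t2,b5,s3)→read(s3,b5) ✓  (t3,b1,s2)→read(s2,b1) ✗  (t3,b1,s3)→read(s3,b1) ✗  (t3,b3,s2)→read(s2,b3) ✓  (t3,b4,s1)→read(s1,b4) ✓
Counterexamples (restrictor triples failing the scope): 6.

6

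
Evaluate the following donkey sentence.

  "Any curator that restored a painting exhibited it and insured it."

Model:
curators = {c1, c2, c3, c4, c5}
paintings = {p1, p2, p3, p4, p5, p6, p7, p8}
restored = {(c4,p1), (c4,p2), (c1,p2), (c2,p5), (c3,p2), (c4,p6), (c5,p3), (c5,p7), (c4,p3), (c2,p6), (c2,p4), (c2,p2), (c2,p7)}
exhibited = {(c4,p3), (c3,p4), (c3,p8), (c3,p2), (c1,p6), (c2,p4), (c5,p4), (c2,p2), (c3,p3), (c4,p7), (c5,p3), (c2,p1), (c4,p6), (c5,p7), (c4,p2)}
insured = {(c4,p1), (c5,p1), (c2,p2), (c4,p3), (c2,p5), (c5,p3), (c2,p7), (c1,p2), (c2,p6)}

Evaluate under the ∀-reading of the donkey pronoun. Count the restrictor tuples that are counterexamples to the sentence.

10

"it" takes "a painting" as antecedent — a donkey pronoun bound across the clause boundary.
Strong reading: for every (c,p) with restored(c,p), exhibited(c,p) ∧ insured(c,p).
Restrictor pairs: (c1,p2) ✗  (c2,p2) ✓  (c2,p4) ✗  (c2,p5) ✗  (c2,p6) ✗  (c2,p7) ✗  (c3,p2) ✗  (c4,p1) ✗  (c4,p2) ✗  (c4,p3) ✓  (c4,p6) ✗  (c5,p3) ✓  (c5,p7) ✗
Counterexamples (restrictor pairs failing the scope): 10.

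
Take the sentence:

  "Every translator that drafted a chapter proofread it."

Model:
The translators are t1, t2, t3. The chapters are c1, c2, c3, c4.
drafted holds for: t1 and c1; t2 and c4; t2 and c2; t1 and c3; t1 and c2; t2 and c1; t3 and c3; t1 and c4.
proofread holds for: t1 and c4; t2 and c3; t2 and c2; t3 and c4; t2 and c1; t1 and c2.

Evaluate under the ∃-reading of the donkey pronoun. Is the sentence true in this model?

False

"it" takes "a chapter" as antecedent — a donkey pronoun bound across the clause boundary.
Weak reading: every translator t with some drafted-chapter has at least one drafted-chapter c such that proofread(t,c).
Per translator: t1:✓  t2:✓  t3:✗
t3 has no witness among its drafted-chapters.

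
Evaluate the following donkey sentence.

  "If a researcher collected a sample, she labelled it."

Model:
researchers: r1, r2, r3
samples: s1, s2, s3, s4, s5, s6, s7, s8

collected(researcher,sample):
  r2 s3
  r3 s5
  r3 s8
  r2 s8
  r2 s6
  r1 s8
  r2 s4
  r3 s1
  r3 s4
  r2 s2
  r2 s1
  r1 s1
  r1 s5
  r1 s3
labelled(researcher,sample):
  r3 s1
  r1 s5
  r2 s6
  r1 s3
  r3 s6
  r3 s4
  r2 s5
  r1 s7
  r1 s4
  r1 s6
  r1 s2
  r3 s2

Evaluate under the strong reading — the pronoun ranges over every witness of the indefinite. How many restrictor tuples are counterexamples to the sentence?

"it" takes "a sample" as antecedent — a donkey pronoun bound across the clause boundary.
Strong reading: for every (r,s) with collected(r,s), labelled(r,s).
Restrictor pairs: (r1,s1) ✗  (r1,s3) ✓  (r1,s5) ✓  (r1,s8) ✗  (r2,s1) ✗  (r2,s2) ✗  (r2,s3) ✗  (r2,s4) ✗  (r2,s6) ✓  (r2,s8) ✗  (r3,s1) ✓  (r3,s4) ✓  (r3,s5) ✗  (r3,s8) ✗
Counterexamples (restrictor pairs failing the scope): 9.

9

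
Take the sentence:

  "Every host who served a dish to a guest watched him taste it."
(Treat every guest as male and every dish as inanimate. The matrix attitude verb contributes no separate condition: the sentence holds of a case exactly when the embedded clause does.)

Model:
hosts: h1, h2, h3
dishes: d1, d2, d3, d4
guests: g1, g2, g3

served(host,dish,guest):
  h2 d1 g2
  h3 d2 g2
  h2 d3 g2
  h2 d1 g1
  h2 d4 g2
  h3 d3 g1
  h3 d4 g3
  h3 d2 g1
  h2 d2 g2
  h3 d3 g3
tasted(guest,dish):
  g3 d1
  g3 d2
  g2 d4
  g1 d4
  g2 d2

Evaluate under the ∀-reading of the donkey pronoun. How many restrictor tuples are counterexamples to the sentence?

"him" takes "a guest" as antecedent and "it" takes "a dish"; both are donkey pronouns co-varying with the restrictor.
Strong reading: for every (h,d,g) with served(h,d,g), tasted(g,d).
Restrictor triples: (h2,d1,g1)→tasted(g1,d1) ✗  (h2,d1,g2)→tasted(g2,d1) ✗  (h2,d2,g2)→tasted(g2,d2) ✓  (h2,d3,g2)→tasted(g2,d3) ✗  (h2,d4,g2)→tasted(g2,d4) ✓  (h3,d2,g1)→tasted(g1,d2) ✗  (h3,d2,g2)→tasted(g2,d2) ✓  (h3,d3,g1)→tasted(g1,d3) ✗  (h3,d3,g3)→tasted(g3,d3) ✗  (h3,d4,g3)→tasted(g3,d4) ✗
Counterexamples (restrictor triples failing the scope): 7.

7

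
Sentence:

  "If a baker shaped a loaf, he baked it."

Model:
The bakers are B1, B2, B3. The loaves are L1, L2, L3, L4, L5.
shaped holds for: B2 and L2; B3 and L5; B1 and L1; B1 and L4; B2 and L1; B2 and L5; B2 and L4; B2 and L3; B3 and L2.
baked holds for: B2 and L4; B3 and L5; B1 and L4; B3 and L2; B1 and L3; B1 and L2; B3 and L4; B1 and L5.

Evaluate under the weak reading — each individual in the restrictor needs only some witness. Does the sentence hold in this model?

True

"it" takes "a loaf" as antecedent — a donkey pronoun bound across the clause boundary.
Weak reading: every baker b with some shaped-loaf has at least one shaped-loaf l such that baked(b,l).
Per baker: B1:✓  B2:✓  B3:✓
Every baker in the restrictor has a witness.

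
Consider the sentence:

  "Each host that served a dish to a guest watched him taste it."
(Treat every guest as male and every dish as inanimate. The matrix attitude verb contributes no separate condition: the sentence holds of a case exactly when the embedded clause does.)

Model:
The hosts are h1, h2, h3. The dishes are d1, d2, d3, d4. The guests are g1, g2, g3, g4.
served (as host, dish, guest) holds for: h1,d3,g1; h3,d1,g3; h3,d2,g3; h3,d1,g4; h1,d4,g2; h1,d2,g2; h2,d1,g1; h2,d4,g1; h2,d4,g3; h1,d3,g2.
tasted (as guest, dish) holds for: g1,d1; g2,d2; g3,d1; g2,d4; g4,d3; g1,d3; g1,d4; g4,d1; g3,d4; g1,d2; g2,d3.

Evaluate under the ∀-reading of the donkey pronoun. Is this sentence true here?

"him" takes "a guest" as antecedent and "it" takes "a dish"; both are donkey pronouns co-varying with the restrictor.
Strong reading: for every (h,d,g) with served(h,d,g), tasted(g,d).
Restrictor triples: (h1,d2,g2)→tasted(g2,d2) ✓  (h1,d3,g1)→tasted(g1,d3) ✓  (h1,d3,g2)→tasted(g2,d3) ✓  (h1,d4,g2)→tasted(g2,d4) ✓  (h2,d1,g1)→tasted(g1,d1) ✓  (h2,d4,g1)→tasted(g1,d4) ✓  (h2,d4,g3)→tasted(g3,d4) ✓  (h3,d1,g3)→tasted(g3,d1) ✓  (h3,d1,g4)→tasted(g4,d1) ✓  (h3,d2,g3)→tasted(g3,d2) ✗
Counterexample: (h3,d2,g3) — tasted(g3,d2) does not hold.

False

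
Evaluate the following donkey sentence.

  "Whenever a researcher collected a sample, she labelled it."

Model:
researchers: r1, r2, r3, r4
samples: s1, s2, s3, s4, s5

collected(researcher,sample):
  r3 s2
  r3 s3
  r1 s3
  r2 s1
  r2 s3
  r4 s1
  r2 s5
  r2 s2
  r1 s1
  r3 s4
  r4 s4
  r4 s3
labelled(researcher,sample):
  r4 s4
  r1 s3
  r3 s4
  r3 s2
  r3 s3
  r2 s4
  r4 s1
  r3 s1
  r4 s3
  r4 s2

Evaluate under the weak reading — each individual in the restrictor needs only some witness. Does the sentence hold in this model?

"it" takes "a sample" as antecedent — a donkey pronoun bound across the clause boundary.
Weak reading: every researcher r with some collected-sample has at least one collected-sample s such that labelled(r,s).
Per researcher: r1:✓  r2:✗  r3:✓  r4:✓
r2 has no witness among its collected-samples.

False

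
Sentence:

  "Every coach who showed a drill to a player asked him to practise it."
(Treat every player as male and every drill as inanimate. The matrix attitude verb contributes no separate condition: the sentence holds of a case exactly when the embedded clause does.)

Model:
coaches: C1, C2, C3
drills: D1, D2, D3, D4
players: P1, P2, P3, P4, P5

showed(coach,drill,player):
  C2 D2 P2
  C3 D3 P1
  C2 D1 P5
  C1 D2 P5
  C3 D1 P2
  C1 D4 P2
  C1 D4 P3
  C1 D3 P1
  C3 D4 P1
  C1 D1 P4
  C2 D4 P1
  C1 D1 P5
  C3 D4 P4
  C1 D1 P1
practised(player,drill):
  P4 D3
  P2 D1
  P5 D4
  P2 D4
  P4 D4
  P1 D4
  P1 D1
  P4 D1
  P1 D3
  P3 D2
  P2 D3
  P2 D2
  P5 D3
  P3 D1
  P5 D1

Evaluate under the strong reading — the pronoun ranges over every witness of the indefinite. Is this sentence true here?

False

"him" takes "a player" as antecedent and "it" takes "a drill"; both are donkey pronouns co-varying with the restrictor.
Strong reading: for every (c,d,p) with showed(c,d,p), practised(p,d).
Restrictor triples: (C1,D1,P1)→practised(P1,D1) ✓  (C1,D1,P4)→practised(P4,D1) ✓  (C1,D1,P5)→practised(P5,D1) ✓  (C1,D2,P5)→practised(P5,D2) ✗  (C1,D3,P1)→practised(P1,D3) ✓  (C1,D4,P2)→practised(P2,D4) ✓  (C1,D4,P3)→practised(P3,D4) ✗  (C2,D1,P5)→practised(P5,D1) ✓  (C2,D2,P2)→practised(P2,D2) ✓  (C2,D4,P1)→practised(P1,D4) ✓  (C3,D1,P2)→practised(P2,D1) ✓  (C3,D3,P1)→practised(P1,D3) ✓  (C3,D4,P1)→practised(P1,D4) ✓  (C3,D4,P4)→practised(P4,D4) ✓
Counterexample: (C1,D2,P5) — practised(P5,D2) does not hold.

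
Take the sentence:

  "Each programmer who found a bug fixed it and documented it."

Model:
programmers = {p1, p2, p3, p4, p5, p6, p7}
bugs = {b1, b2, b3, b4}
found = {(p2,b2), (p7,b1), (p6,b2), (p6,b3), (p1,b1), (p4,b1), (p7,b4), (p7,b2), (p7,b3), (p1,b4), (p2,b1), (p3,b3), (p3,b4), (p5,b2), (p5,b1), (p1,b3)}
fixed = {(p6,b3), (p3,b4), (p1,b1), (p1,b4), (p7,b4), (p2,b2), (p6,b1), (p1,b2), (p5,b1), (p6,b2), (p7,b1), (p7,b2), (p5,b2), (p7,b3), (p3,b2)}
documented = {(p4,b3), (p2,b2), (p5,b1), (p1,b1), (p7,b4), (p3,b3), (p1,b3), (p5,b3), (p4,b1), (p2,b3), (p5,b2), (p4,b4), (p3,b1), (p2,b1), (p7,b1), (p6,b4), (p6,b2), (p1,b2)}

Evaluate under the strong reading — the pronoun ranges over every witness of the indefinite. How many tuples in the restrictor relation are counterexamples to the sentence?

"it" takes "a bug" as antecedent — a donkey pronoun bound across the clause boundary.
Strong reading: for every (p,b) with found(p,b), fixed(p,b) ∧ documented(p,b).
Restrictor pairs: (p1,b1) ✓  (p1,b3) ✗  (p1,b4) ✗  (p2,b1) ✗  (p2,b2) ✓  (p3,b3) ✗  (p3,b4) ✗  (p4,b1) ✗  (p5,b1) ✓  (p5,b2) ✓  (p6,b2) ✓  (p6,b3) ✗  (p7,b1) ✓  (p7,b2) ✗  (p7,b3) ✗  (p7,b4) ✓
Counterexamples (restrictor pairs failing the scope): 9.

9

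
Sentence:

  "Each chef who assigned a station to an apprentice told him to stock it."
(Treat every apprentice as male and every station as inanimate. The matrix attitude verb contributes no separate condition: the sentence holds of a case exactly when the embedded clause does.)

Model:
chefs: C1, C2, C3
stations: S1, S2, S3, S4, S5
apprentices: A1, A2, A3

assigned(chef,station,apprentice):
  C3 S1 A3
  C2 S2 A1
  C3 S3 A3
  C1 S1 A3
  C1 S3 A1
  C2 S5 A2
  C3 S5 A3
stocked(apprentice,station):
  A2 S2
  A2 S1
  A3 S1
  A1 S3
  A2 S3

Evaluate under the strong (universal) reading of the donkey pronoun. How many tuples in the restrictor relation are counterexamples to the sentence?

"him" takes "an apprentice" as antecedent and "it" takes "a station"; both are donkey pronouns co-varying with the restrictor.
Strong reading: for every (c,s,a) with assigned(c,s,a), stocked(a,s).
Restrictor triples: (C1,S1,A3)→stocked(A3,S1) ✓  (C1,S3,A1)→stocked(A1,S3) ✓  (C2,S2,A1)→stocked(A1,S2) ✗  (C2,S5,A2)→stocked(A2,S5) ✗  (C3,S1,A3)→stocked(A3,S1) ✓  (C3,S3,A3)→stocked(A3,S3) ✗  (C3,S5,A3)→stocked(A3,S5) ✗
Counterexamples (restrictor triples failing the scope): 4.

4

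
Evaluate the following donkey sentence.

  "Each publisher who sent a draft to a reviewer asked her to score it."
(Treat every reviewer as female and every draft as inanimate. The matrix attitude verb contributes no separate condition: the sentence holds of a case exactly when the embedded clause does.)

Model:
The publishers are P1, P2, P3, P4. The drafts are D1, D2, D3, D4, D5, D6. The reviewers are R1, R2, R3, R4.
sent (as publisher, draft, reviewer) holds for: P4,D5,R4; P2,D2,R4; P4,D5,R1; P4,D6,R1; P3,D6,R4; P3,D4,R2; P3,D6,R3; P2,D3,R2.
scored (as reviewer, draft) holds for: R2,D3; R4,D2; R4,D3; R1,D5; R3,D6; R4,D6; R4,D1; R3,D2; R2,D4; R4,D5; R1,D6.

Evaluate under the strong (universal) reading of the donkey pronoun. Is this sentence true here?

"her" takes "a reviewer" as antecedent and "it" takes "a draft"; both are donkey pronouns co-varying with the restrictor.
Strong reading: for every (p,d,r) with sent(p,d,r), scored(r,d).
Restrictor triples: (P2,D2,R4)→scored(R4,D2) ✓  (P2,D3,R2)→scored(R2,D3) ✓  (P3,D4,R2)→scored(R2,D4) ✓  (P3,D6,R3)→scored(R3,D6) ✓  (P3,D6,R4)→scored(R4,D6) ✓  (P4,D5,R1)→scored(R1,D5) ✓  (P4,D5,R4)→scored(R4,D5) ✓  (P4,D6,R1)→scored(R1,D6) ✓
Every restrictor triple satisfies the scope.

True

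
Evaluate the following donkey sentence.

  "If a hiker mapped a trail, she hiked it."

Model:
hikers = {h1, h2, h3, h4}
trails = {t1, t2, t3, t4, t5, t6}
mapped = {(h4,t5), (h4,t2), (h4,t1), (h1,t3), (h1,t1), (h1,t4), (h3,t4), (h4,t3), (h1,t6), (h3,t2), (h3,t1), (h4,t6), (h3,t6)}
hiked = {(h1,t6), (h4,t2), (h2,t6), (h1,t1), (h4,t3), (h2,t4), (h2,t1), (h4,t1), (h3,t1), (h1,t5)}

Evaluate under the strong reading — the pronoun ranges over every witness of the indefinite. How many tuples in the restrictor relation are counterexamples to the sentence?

7

"it" takes "a trail" as antecedent — a donkey pronoun bound across the clause boundary.
Strong reading: for every (h,t) with mapped(h,t), hiked(h,t).
Restrictor pairs: (h1,t1) ✓  (h1,t3) ✗  (h1,t4) ✗  (h1,t6) ✓  (h3,t1) ✓  (h3,t2) ✗  (h3,t4) ✗  (h3,t6) ✗  (h4,t1) ✓  (h4,t2) ✓  (h4,t3) ✓  (h4,t5) ✗  (h4,t6) ✗
Counterexamples (restrictor pairs failing the scope): 7.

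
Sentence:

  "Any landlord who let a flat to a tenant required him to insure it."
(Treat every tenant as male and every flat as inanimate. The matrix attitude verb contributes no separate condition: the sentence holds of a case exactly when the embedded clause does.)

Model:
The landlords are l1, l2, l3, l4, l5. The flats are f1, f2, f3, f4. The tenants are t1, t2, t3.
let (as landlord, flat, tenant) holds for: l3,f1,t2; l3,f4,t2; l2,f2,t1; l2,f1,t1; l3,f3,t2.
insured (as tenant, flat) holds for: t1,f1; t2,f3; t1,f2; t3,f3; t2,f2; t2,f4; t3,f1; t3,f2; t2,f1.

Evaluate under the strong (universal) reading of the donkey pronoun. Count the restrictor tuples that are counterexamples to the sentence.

"him" takes "a tenant" as antecedent and "it" takes "a flat"; both are donkey pronouns co-varying with the restrictor.
Strong reading: for every (l,f,t) with let(l,f,t), insured(t,f).
Restrictor triples: (l2,f1,t1)→insured(t1,f1) ✓  (l2,f2,t1)→insured(t1,f2) ✓  (l3,f1,t2)→insured(t2,f1) ✓  (l3,f3,t2)→insured(t2,f3) ✓  (l3,f4,t2)→insured(t2,f4) ✓
Counterexamples (restrictor triples failing the scope): 0.

0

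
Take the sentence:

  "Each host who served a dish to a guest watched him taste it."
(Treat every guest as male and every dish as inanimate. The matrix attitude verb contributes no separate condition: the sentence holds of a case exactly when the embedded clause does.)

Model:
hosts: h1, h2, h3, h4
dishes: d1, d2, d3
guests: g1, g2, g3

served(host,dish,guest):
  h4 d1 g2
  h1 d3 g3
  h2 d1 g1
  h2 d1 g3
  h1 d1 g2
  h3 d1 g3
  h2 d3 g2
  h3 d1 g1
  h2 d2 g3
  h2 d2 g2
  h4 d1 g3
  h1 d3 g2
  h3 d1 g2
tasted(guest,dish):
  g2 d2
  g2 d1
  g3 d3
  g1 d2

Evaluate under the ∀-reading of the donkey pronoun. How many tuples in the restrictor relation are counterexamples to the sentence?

8

"him" takes "a guest" as antecedent and "it" takes "a dish"; both are donkey pronouns co-varying with the restrictor.
Strong reading: for every (h,d,g) with served(h,d,g), tasted(g,d).
Restrictor triples: (h1,d1,g2)→tasted(g2,d1) ✓  (h1,d3,g2)→tasted(g2,d3) ✗  (h1,d3,g3)→tasted(g3,d3) ✓  (h2,d1,g1)→tasted(g1,d1) ✗  (h2,d1,g3)→tasted(g3,d1) ✗  (h2,d2,g2)→tasted(g2,d2) ✓  (h2,d2,g3)→tasted(g3,d2) ✗  (h2,d3,g2)→tasted(g2,d3) ✗  (h3,d1,g1)→tasted(g1,d1) ✗  (h3,d1,g2)→tasted(g2,d1) ✓  (h3,d1,g3)→tasted(g3,d1) ✗  (h4,d1,g2)→tasted(g2,d1) ✓  (h4,d1,g3)→tasted(g3,d1) ✗
Counterexamples (restrictor triples failing the scope): 8.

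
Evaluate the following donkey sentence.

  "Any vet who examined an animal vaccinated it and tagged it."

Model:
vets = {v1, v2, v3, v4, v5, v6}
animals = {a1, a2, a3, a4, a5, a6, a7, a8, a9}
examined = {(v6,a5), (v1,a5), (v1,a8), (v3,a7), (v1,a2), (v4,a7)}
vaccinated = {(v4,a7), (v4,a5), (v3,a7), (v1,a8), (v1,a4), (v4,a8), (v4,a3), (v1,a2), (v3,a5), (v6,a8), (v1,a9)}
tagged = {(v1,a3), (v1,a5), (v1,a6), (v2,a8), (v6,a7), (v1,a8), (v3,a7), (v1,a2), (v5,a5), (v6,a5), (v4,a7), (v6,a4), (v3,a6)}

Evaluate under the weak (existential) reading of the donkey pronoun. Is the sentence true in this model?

False

"it" takes "an animal" as antecedent — a donkey pronoun bound across the clause boundary.
Weak reading: every vet v with some examined-animal has at least one examined-animal a such that vaccinated(v,a) ∧ tagged(v,a).
Per vet: v1:✓  v3:✓  v4:✓  v6:✗
v6 has no witness among its examined-animals.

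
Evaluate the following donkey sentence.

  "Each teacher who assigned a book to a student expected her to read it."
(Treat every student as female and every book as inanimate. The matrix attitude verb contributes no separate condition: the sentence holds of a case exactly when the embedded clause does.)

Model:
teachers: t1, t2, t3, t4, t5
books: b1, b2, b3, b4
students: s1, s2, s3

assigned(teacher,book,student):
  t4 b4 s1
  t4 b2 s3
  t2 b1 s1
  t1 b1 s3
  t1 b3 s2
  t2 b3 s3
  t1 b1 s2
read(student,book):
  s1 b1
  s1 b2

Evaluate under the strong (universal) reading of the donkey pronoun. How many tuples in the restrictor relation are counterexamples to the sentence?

"her" takes "a student" as antecedent and "it" takes "a book"; both are donkey pronouns co-varying with the restrictor.
Strong reading: for every (t,b,s) with assigned(t,b,s), read(s,b).
Restrictor triples: (t1,b1,s2)→read(s2,b1) ✗  (t1,b1,s3)→read(s3,b1) ✗  (t1,b3,s2)→read(s2,b3) ✗  (t2,b1,s1)→read(s1,b1) ✓  (t2,b3,s3)→read(s3,b3) ✗  (t4,b2,s3)→read(s3,b2) ✗  (t4,b4,s1)→read(s1,b4) ✗
Counterexamples (restrictor triples failing the scope): 6.

6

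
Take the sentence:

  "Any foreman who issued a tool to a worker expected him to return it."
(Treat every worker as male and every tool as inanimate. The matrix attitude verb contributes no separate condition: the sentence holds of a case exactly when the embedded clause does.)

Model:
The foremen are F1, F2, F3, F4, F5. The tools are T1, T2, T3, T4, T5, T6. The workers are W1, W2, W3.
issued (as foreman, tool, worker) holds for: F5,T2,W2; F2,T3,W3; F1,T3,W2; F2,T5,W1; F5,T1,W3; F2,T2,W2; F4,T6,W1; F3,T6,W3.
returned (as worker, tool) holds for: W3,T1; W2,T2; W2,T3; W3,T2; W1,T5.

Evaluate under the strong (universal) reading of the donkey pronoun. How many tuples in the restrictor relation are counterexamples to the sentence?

3

"him" takes "a worker" as antecedent and "it" takes "a tool"; both are donkey pronouns co-varying with the restrictor.
Strong reading: for every (f,t,w) with issued(f,t,w), returned(w,t).
Restrictor triples: (F1,T3,W2)→returned(W2,T3) ✓  (F2,T2,W2)→returned(W2,T2) ✓  (F2,T3,W3)→returned(W3,T3) ✗  (F2,T5,W1)→returned(W1,T5) ✓  (F3,T6,W3)→returned(W3,T6) ✗  (F4,T6,W1)→returned(W1,T6) ✗  (F5,T1,W3)→returned(W3,T1) ✓  (F5,T2,W2)→returned(W2,T2) ✓
Counterexamples (restrictor triples failing the scope): 3.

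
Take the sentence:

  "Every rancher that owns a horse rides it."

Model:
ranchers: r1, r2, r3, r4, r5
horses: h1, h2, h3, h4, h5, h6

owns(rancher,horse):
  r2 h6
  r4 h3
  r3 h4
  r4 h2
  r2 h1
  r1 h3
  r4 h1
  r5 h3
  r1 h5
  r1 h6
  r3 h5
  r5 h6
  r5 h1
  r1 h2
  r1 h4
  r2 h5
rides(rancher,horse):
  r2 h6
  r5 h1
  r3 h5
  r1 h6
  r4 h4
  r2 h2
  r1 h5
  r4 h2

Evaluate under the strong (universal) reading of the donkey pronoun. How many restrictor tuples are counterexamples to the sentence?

10

"it" takes "a horse" as antecedent — a donkey pronoun bound across the clause boundary.
Strong reading: for every (r,h) with owns(r,h), rides(r,h).
Restrictor pairs: (r1,h2) ✗  (r1,h3) ✗  (r1,h4) ✗  (r1,h5) ✓  (r1,h6) ✓  (r2,h1) ✗  (r2,h5) ✗  (r2,h6) ✓  (r3,h4) ✗  (r3,h5) ✓  (r4,h1) ✗  (r4,h2) ✓  (r4,h3) ✗  (r5,h1) ✓  (r5,h3) ✗  (r5,h6) ✗
Counterexamples (restrictor pairs failing the scope): 10.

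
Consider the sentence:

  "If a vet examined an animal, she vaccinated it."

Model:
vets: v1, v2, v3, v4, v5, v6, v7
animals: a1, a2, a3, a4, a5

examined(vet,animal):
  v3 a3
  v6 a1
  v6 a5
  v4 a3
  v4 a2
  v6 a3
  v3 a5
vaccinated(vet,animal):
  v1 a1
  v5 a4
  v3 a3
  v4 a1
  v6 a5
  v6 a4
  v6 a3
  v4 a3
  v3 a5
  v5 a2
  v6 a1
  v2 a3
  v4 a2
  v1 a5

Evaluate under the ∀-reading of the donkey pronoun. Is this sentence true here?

True

"it" takes "an animal" as antecedent — a donkey pronoun bound across the clause boundary.
Strong reading: for every (v,a) with examined(v,a), vaccinated(v,a).
Restrictor pairs: (v3,a3) ✓  (v3,a5) ✓  (v4,a2) ✓  (v4,a3) ✓  (v6,a1) ✓  (v6,a3) ✓  (v6,a5) ✓
Every restrictor pair satisfies the scope.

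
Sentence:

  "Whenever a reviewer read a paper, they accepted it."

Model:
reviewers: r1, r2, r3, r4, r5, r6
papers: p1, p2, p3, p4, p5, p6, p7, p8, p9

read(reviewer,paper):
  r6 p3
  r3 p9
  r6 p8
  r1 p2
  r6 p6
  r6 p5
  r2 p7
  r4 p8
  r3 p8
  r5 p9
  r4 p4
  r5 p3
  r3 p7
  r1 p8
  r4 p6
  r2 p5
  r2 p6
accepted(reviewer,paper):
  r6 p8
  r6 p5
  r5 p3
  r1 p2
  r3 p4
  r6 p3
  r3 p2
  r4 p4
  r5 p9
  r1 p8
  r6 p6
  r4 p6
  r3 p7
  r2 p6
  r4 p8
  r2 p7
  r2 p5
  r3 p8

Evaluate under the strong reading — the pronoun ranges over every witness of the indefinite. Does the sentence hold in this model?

"it" takes "a paper" as antecedent — a donkey pronoun bound across the clause boundary.
Strong reading: for every (r,p) with read(r,p), accepted(r,p).
Restrictor pairs: (r1,p2) ✓  (r1,p8) ✓  (r2,p5) ✓  (r2,p6) ✓  (r2,p7) ✓  (r3,p7) ✓  (r3,p8) ✓  (r3,p9) ✗  (r4,p4) ✓  (r4,p6) ✓  (r4,p8) ✓  (r5,p3) ✓  (r5,p9) ✓  (r6,p3) ✓  (r6,p5) ✓  (r6,p6) ✓  (r6,p8) ✓
Counterexample: (r3,p9) is in read but fails the scope.

False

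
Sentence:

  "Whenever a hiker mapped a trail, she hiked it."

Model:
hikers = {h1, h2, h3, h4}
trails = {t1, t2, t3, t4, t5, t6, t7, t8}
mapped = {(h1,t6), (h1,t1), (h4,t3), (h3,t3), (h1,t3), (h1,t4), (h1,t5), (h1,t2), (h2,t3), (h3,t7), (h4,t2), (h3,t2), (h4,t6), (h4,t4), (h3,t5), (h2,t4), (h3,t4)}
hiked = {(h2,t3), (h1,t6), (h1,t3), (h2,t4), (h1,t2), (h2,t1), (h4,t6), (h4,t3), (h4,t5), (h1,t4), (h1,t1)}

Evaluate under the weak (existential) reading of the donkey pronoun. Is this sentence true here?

False

"it" takes "a trail" as antecedent — a donkey pronoun bound across the clause boundary.
Weak reading: every hiker h with some mapped-trail has at least one mapped-trail t such that hiked(h,t).
Per hiker: h1:✓  h2:✓  h3:✗  h4:✓
h3 has no witness among its mapped-trails.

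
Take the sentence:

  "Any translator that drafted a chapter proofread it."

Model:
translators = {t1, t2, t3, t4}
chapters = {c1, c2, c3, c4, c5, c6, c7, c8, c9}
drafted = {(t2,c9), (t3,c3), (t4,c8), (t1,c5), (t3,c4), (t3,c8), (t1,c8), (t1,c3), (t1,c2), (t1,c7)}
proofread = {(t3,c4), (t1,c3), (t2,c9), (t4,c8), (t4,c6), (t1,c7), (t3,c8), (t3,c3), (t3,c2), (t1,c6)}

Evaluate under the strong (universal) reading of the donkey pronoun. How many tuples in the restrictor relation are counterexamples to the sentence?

3

"it" takes "a chapter" as antecedent — a donkey pronoun bound across the clause boundary.
Strong reading: for every (t,c) with drafted(t,c), proofread(t,c).
Restrictor pairs: (t1,c2) ✗  (t1,c3) ✓  (t1,c5) ✗  (t1,c7) ✓  (t1,c8) ✗  (t2,c9) ✓  (t3,c3) ✓  (t3,c4) ✓  (t3,c8) ✓  (t4,c8) ✓
Counterexamples (restrictor pairs failing the scope): 3.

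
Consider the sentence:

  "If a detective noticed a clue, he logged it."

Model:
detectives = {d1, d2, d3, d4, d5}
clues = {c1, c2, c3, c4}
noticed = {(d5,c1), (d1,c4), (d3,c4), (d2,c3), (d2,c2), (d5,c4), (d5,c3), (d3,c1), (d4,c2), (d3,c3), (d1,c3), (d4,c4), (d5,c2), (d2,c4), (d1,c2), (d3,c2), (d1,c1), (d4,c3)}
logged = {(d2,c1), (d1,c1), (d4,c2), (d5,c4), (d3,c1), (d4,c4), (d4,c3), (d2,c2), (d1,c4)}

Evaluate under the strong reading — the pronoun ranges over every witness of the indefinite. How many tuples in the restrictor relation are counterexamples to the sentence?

"it" takes "a clue" as antecedent — a donkey pronoun bound across the clause boundary.
Strong reading: for every (d,c) with noticed(d,c), logged(d,c).
Restrictor pairs: (d1,c1) ✓  (d1,c2) ✗  (d1,c3) ✗  (d1,c4) ✓  (d2,c2) ✓  (d2,c3) ✗  (d2,c4) ✗  (d3,c1) ✓  (d3,c2) ✗  (d3,c3) ✗  (d3,c4) ✗  (d4,c2) ✓  (d4,c3) ✓  (d4,c4) ✓  (d5,c1) ✗  (d5,c2) ✗  (d5,c3) ✗  (d5,c4) ✓
Counterexamples (restrictor pairs failing the scope): 10.

10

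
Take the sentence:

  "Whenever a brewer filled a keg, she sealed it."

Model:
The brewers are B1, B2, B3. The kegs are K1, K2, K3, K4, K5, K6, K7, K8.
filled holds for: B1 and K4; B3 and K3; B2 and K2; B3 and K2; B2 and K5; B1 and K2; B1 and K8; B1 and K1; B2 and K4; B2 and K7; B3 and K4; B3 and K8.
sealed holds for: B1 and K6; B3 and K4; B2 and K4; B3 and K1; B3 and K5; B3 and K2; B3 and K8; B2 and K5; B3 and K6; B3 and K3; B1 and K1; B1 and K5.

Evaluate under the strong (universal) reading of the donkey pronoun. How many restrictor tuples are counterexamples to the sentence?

5

"it" takes "a keg" as antecedent — a donkey pronoun bound across the clause boundary.
Strong reading: for every (b,k) with filled(b,k), sealed(b,k).
Restrictor pairs: (B1,K1) ✓  (B1,K2) ✗  (B1,K4) ✗  (B1,K8) ✗  (B2,K2) ✗  (B2,K4) ✓  (B2,K5) ✓  (B2,K7) ✗  (B3,K2) ✓  (B3,K3) ✓  (B3,K4) ✓  (B3,K8) ✓
Counterexamples (restrictor pairs failing the scope): 5.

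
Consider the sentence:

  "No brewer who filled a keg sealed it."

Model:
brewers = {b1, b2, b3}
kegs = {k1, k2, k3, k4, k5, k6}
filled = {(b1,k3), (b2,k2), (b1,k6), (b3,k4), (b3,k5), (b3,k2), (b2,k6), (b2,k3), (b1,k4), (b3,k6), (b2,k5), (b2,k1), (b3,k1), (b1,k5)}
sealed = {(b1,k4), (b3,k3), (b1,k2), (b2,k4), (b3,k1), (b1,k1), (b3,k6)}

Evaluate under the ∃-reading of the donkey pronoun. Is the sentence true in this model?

"it" takes "a keg" as antecedent — a donkey pronoun bound across the clause boundary.
Truth condition: for no (b,k) with filled(b,k) does sealed(b,k) hold.
Restrictor pairs — does the scope hold? (b1,k3):fails  (b1,k4):holds  (b1,k5):fails  (b1,k6):fails  (b2,k1):fails  (b2,k2):fails  (b2,k3):fails  (b2,k5):fails  (b2,k6):fails  (b3,k1):holds  (b3,k2):fails  (b3,k4):fails  (b3,k5):fails  (b3,k6):holds
Scope holds for 3 pair(s), so the sentence is false.

False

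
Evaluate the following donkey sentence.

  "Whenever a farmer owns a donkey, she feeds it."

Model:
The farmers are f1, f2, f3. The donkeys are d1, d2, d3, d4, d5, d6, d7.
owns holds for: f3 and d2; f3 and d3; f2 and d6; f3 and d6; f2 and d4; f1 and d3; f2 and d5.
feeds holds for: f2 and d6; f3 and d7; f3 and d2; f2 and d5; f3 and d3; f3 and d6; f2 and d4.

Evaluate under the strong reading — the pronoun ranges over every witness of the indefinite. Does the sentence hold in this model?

False

"it" takes "a donkey" as antecedent — a donkey pronoun bound across the clause boundary.
Strong reading: for every (f,d) with owns(f,d), feeds(f,d).
Restrictor pairs: (f1,d3) ✗  (f2,d4) ✓  (f2,d5) ✓  (f2,d6) ✓  (f3,d2) ✓  (f3,d3) ✓  (f3,d6) ✓
Counterexample: (f1,d3) is in owns but fails the scope.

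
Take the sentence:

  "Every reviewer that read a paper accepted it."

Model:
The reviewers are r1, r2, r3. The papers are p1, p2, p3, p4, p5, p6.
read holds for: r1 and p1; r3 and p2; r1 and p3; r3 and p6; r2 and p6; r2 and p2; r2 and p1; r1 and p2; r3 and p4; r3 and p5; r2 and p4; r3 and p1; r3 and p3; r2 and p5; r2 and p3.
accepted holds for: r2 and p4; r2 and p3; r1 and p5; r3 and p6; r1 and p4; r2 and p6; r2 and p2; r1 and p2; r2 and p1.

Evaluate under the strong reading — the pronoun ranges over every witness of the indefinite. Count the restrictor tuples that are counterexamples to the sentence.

"it" takes "a paper" as antecedent — a donkey pronoun bound across the clause boundary.
Strong reading: for every (r,p) with read(r,p), accepted(r,p).
Restrictor pairs: (r1,p1) ✗  (r1,p2) ✓  (r1,p3) ✗  (r2,p1) ✓  (r2,p2) ✓  (r2,p3) ✓  (r2,p4) ✓  (r2,p5) ✗  (r2,p6) ✓  (r3,p1) ✗  (r3,p2) ✗  (r3,p3) ✗  (r3,p4) ✗  (r3,p5) ✗  (r3,p6) ✓
Counterexamples (restrictor pairs failing the scope): 8.

8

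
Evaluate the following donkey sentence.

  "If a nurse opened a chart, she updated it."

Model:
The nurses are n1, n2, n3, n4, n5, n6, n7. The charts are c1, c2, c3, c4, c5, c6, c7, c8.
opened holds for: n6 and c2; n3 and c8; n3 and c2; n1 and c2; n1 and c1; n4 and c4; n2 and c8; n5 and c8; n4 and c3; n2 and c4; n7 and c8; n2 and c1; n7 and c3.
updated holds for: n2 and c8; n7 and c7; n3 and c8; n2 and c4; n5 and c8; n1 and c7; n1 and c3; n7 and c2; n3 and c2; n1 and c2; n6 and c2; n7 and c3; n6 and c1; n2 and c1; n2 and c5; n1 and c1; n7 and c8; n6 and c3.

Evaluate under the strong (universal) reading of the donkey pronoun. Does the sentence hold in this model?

"it" takes "a chart" as antecedent — a donkey pronoun bound across the clause boundary.
Strong reading: for every (n,c) with opened(n,c), updated(n,c).
Restrictor pairs: (n1,c1) ✓  (n1,c2) ✓  (n2,c1) ✓  (n2,c4) ✓  (n2,c8) ✓  (n3,c2) ✓  (n3,c8) ✓  (n4,c3) ✗  (n4,c4) ✗  (n5,c8) ✓  (n6,c2) ✓  (n7,c3) ✓  (n7,c8) ✓
Counterexample: (n4,c3) is in opened but fails the scope.

False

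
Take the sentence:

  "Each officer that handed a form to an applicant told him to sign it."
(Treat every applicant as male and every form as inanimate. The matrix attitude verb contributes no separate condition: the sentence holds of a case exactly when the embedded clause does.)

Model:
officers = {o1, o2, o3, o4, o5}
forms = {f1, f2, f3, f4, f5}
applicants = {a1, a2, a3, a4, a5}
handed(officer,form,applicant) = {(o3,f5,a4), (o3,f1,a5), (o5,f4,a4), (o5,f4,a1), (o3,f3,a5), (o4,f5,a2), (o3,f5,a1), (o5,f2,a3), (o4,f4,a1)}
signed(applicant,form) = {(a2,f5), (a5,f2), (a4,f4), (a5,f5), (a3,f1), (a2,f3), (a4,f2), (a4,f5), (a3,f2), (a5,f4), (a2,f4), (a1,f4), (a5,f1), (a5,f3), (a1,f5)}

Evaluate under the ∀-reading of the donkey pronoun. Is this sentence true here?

True

"him" takes "an applicant" as antecedent and "it" takes "a form"; both are donkey pronouns co-varying with the restrictor.
Strong reading: for every (o,f,a) with handed(o,f,a), signed(a,f).
Restrictor triples: (o3,f1,a5)→signed(a5,f1) ✓  (o3,f3,a5)→signed(a5,f3) ✓  (o3,f5,a1)→signed(a1,f5) ✓  (o3,f5,a4)→signed(a4,f5) ✓  (o4,f4,a1)→signed(a1,f4) ✓  (o4,f5,a2)→signed(a2,f5) ✓  (o5,f2,a3)→signed(a3,f2) ✓  (o5,f4,a1)→signed(a1,f4) ✓  (o5,f4,a4)→signed(a4,f4) ✓
Every restrictor triple satisfies the scope.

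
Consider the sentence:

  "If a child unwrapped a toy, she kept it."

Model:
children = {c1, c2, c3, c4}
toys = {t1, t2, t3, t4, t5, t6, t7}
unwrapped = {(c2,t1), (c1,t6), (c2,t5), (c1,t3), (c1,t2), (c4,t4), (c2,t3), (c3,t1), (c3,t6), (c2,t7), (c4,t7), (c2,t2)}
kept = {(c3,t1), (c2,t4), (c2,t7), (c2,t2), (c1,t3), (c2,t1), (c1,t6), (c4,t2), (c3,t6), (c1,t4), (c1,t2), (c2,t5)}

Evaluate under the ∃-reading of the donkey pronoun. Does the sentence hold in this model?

"it" takes "a toy" as antecedent — a donkey pronoun bound across the clause boundary.
Weak reading: every child c with some unwrapped-toy has at least one unwrapped-toy t such that kept(c,t).
Per child: c1:✓  c2:✓  c3:✓  c4:✗
c4 has no witness among its unwrapped-toys.

False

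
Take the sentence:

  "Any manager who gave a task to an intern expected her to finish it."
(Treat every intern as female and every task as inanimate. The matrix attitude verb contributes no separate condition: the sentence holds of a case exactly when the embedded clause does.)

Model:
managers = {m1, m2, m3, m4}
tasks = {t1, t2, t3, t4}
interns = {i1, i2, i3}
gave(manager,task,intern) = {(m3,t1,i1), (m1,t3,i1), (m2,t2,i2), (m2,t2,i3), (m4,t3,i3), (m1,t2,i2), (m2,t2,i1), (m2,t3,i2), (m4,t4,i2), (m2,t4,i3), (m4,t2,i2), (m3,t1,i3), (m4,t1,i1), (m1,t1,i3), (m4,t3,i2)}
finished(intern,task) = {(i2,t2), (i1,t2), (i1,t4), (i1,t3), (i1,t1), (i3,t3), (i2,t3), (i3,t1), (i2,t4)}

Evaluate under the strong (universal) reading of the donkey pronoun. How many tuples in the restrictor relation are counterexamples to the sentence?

"her" takes "an intern" as antecedent and "it" takes "a task"; both are donkey pronouns co-varying with the restrictor.
Strong reading: for every (m,t,i) with gave(m,t,i), finished(i,t).
Restrictor triples: (m1,t1,i3)→finished(i3,t1) ✓  (m1,t2,i2)→finished(i2,t2) ✓  (m1,t3,i1)→finished(i1,t3) ✓  (m2,t2,i1)→finished(i1,t2) ✓  (m2,t2,i2)→finished(i2,t2) ✓  (m2,t2,i3)→finished(i3,t2) ✗  (m2,t3,i2)→finished(i2,t3) ✓  (m2,t4,i3)→finished(i3,t4) ✗  (m3,t1,i1)→finished(i1,t1) ✓  (m3,t1,i3)→finished(i3,t1) ✓  (m4,t1,i1)→finished(i1,t1) ✓  (m4,t2,i2)→finished(i2,t2) ✓  (m4,t3,i2)→finished(i2,t3) ✓  (m4,t3,i3)→finished(i3,t3) ✓  (m4,t4,i2)→finished(i2,t4) ✓
Counterexamples (restrictor triples failing the scope): 2.

2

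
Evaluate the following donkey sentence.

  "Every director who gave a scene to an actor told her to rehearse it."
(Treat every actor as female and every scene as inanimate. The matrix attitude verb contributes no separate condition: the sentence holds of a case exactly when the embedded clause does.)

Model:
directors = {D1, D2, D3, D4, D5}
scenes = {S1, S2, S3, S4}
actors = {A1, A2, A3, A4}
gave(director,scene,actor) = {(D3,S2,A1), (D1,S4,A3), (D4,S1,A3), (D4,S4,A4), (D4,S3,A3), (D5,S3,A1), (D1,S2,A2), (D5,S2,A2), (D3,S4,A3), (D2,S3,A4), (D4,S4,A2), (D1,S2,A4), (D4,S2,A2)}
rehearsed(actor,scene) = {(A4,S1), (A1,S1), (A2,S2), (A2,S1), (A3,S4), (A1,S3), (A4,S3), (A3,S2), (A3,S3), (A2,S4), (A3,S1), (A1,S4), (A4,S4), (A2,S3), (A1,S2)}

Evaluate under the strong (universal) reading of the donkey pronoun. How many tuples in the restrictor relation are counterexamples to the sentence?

"her" takes "an actor" as antecedent and "it" takes "a scene"; both are donkey pronouns co-varying with the restrictor.
Strong reading: for every (d,s,a) with gave(d,s,a), rehearsed(a,s).
Restrictor triples: (D1,S2,A2)→rehearsed(A2,S2) ✓  (D1,S2,A4)→rehearsed(A4,S2) ✗  (D1,S4,A3)→rehearsed(A3,S4) ✓  (D2,S3,A4)→rehearsed(A4,S3) ✓  (D3,S2,A1)→rehearsed(A1,S2) ✓  (D3,S4,A3)→rehearsed(A3,S4) ✓  (D4,S1,A3)→rehearsed(A3,S1) ✓  (D4,S2,A2)→rehearsed(A2,S2) ✓  (D4,S3,A3)→rehearsed(A3,S3) ✓  (D4,S4,A2)→rehearsed(A2,S4) ✓  (D4,S4,A4)→rehearsed(A4,S4) ✓  (D5,S2,A2)→rehearsed(A2,S2) ✓  (D5,S3,A1)→rehearsed(A1,S3) ✓
Counterexamples (restrictor triples failing the scope): 1.

1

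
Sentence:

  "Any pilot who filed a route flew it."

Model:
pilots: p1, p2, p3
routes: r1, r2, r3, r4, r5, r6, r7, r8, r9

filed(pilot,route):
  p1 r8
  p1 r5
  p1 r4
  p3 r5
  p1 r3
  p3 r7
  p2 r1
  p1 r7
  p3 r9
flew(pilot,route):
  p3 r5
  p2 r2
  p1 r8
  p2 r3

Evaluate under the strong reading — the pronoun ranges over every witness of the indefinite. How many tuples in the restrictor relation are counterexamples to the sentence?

"it" takes "a route" as antecedent — a donkey pronoun bound across the clause boundary.
Strong reading: for every (p,r) with filed(p,r), flew(p,r).
Restrictor pairs: (p1,r3) ✗  (p1,r4) ✗  (p1,r5) ✗  (p1,r7) ✗  (p1,r8) ✓  (p2,r1) ✗  (p3,r5) ✓  (p3,r7) ✗  (p3,r9) ✗
Counterexamples (restrictor pairs failing the scope): 7.

7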